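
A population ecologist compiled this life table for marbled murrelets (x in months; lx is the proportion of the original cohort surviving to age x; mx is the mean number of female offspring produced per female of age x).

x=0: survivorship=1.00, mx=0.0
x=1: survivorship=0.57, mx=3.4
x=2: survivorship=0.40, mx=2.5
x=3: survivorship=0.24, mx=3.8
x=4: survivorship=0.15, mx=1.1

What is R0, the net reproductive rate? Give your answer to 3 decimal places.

4.015

lx·mx by age: 0, 1.938, 1, 0.912, 0.165
R0 = Σ lx·mx = 4.015 → 4.015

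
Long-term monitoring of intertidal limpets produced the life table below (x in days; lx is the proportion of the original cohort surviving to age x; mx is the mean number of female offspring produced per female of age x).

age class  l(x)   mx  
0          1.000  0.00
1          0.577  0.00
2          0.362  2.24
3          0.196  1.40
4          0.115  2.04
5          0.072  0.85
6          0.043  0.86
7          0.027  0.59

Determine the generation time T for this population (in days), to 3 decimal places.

lx·mx: 0, 0, 0.81088, 0.2744, 0.2346, 0.0612, 0.03698, 0.01593 → R0 = 1.43399
x·lx·mx: 0, 0, 1.62176, 0.8232, 0.9384, 0.306, 0.22188, 0.11151 → Σ = 4.02275
T = 4.02275 / 1.43399 = 2.805285… → 2.805

2.805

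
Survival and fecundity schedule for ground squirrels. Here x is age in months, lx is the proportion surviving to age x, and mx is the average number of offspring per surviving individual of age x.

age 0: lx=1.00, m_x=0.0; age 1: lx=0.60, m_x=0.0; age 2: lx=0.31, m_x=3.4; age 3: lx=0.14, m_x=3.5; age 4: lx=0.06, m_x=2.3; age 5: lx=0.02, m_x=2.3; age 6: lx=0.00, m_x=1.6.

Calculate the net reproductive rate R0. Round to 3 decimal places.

lx·mx by age: 0, 0, 1.054, 0.49, 0.138, 0.046, 0
R0 = Σ lx·mx = 1.728 → 1.728

1.728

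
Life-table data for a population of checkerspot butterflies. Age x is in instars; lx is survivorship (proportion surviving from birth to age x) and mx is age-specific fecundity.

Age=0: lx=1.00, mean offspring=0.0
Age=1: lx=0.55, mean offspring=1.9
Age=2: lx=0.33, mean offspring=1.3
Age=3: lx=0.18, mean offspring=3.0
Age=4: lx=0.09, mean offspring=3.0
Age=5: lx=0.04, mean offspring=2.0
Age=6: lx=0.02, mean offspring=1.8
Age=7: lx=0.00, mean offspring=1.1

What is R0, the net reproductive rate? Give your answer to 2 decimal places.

lx·mx by age: 0, 1.045, 0.429, 0.54, 0.27, 0.08, 0.036, 0
R0 = Σ lx·mx = 2.4 → 2.40

2.40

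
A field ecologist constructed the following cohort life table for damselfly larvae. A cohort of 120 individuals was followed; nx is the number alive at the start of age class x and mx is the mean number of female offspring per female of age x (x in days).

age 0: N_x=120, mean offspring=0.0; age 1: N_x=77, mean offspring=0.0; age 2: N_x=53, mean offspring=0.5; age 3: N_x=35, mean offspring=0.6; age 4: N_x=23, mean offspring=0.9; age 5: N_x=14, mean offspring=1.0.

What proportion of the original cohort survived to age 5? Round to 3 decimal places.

0.117

l_5 = n_5/n_0 = 14/120 = 0.116667… → 0.117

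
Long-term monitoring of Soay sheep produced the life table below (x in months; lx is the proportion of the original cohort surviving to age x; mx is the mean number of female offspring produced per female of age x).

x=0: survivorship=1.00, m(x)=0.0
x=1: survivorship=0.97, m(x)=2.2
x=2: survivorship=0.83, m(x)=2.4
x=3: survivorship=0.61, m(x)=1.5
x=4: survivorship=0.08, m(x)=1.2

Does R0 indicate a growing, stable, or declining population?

growing

R0 = Σ lx·mx = 0 + 2.134 + 1.992 + 0.915 + 0.096 = 5.137
R0 > 1, so the population is growing.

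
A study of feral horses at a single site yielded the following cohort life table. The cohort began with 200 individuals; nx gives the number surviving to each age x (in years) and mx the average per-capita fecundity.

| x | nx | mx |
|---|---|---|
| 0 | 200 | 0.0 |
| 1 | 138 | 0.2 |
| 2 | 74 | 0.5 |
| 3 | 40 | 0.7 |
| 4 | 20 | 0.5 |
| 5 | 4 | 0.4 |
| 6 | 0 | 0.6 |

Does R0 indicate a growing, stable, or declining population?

declining

lx = nx/n0 = nx/200: 1, 0.69, 0.37, 0.2, 0.1, 0.02, 0
R0 = Σ lx·mx = 0 + 0.138 + 0.185 + 0.14 + 0.05 + 0.008 + 0 = 0.521
R0 < 1, so the population is declining.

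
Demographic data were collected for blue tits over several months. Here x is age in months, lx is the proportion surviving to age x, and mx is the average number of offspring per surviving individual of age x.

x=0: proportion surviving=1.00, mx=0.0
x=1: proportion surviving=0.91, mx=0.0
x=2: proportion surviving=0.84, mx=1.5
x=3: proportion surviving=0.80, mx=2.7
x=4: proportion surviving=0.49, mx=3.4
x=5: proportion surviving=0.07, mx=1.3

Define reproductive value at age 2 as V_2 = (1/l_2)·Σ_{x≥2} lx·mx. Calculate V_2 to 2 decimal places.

lx·mx for x ≥ 2: 1.26, 2.16, 1.666, 0.091 → sum = 5.177
V_2 = 5.177 / l_2 = 5.177 / 0.84 = 6.163095… → 6.16

6.16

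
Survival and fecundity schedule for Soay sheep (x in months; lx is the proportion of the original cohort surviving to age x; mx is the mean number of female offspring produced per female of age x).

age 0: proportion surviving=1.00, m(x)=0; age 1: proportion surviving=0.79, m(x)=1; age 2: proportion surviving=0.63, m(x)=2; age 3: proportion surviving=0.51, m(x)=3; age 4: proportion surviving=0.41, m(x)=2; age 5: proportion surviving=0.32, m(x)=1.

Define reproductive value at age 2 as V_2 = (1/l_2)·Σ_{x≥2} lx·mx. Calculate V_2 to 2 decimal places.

lx·mx for x ≥ 2: 1.26, 1.53, 0.82, 0.32 → sum = 3.93
V_2 = 3.93 / l_2 = 3.93 / 0.63 = 6.238095… → 6.24

6.24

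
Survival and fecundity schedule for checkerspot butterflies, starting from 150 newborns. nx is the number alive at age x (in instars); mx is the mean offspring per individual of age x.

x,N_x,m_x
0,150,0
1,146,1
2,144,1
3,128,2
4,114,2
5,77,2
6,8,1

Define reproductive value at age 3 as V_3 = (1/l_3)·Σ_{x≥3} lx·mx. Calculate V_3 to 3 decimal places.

5.047

lx = nx/n0 = nx/150: 1, 0.97333…, 0.96, 0.85333…, 0.76, 0.51333…, 0.05333…
lx·mx for x ≥ 3: 1.706667…, 1.52, 1.026667…, 0.053333… → sum = 4.306667…
V_3 = 4.306667… / l_3 = 4.306667… / 0.853333… = 5.046875… → 5.047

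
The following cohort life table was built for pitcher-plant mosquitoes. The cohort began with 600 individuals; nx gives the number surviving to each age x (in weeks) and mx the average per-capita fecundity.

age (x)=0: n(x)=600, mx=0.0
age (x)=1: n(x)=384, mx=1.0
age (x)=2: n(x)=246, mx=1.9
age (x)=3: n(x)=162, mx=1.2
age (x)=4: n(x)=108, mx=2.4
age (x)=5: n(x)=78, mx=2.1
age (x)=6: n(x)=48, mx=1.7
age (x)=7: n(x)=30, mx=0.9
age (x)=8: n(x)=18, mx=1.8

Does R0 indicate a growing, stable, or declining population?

growing

lx = nx/n0 = nx/600: 1, 0.64, 0.41, 0.27, 0.18, 0.13, 0.08, 0.05, 0.03
R0 = Σ lx·mx = 0 + 0.64 + 0.779 + 0.324 + 0.432 + 0.273 + 0.136 + 0.045 + 0.054 = 2.683
R0 > 1, so the population is growing.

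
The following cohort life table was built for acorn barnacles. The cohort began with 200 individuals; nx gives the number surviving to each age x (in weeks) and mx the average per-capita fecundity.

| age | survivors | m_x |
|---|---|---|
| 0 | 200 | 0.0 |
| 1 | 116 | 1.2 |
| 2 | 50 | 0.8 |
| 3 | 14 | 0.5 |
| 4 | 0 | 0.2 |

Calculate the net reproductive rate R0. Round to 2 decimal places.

lx = nx/n0 = nx/200: 1, 0.58, 0.25, 0.07, 0
lx·mx by age: 0, 0.696, 0.2, 0.035, 0
R0 = Σ lx·mx = 0.931 → 0.93

0.93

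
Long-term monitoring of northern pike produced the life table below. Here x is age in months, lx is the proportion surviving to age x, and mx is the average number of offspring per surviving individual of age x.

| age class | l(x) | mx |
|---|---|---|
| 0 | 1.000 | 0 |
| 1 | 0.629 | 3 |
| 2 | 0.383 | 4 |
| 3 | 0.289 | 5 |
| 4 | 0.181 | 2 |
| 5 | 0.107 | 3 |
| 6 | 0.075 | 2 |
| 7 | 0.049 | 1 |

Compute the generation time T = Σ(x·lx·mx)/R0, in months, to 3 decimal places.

lx·mx: 0, 1.887, 1.532, 1.445, 0.362, 0.321, 0.15, 0.049 → R0 = 5.746
x·lx·mx: 0, 1.887, 3.064, 4.335, 1.448, 1.605, 0.9, 0.343 → Σ = 13.582
T = 13.582 / 5.746 = 2.363731… → 2.364

2.364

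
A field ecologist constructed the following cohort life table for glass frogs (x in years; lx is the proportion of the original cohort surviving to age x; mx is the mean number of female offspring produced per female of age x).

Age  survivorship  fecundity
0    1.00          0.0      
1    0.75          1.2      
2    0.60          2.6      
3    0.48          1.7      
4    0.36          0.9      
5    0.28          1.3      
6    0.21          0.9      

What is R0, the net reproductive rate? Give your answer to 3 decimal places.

4.153

lx·mx by age: 0, 0.9, 1.56, 0.816, 0.324, 0.364, 0.189
R0 = Σ lx·mx = 4.153 → 4.153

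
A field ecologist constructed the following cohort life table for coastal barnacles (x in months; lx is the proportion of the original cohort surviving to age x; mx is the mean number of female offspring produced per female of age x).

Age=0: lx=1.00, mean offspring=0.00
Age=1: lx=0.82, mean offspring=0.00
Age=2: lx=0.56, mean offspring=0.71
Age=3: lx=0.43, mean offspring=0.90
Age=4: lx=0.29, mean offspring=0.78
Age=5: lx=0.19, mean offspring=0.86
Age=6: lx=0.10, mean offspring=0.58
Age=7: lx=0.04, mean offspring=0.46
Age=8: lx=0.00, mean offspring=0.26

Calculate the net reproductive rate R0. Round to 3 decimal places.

lx·mx by age: 0, 0, 0.3976, 0.387, 0.2262, 0.1634, 0.058, 0.0184, 0
R0 = Σ lx·mx = 1.2506 → 1.251

1.251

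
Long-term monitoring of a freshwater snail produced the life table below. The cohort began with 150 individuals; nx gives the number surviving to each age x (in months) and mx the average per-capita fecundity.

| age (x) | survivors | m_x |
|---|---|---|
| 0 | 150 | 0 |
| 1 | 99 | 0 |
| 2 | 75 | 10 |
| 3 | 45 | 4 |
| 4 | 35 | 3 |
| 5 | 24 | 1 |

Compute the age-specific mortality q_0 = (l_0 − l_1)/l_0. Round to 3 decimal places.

lx = nx/n0 = nx/150: 1, 0.66, 0.5, 0.3, 0.23333…, 0.16
q_0 = (l_0 − l_1) / l_0 = (1 − 0.66) / 1
     = 0.34 / 1 = 0.34 → 0.340

0.340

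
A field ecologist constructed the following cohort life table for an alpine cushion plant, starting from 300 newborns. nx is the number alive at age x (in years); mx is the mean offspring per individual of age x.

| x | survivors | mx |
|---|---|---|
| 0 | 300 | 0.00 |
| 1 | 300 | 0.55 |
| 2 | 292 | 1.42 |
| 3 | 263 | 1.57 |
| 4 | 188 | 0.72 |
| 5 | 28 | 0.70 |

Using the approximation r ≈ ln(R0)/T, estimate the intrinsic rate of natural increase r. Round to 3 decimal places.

0.536

lx = nx/n0 = nx/300: 1, 1, 0.97333…, 0.87667…, 0.62667…, 0.09333…
R0 = Σ lx·mx = 0 + 0.55 + 1.38213… + 1.37637… + 0.4512… + 0.06533… = 3.825033…
Σ x·lx·mx = 9.574833…; T = 9.574833…/3.825033… = 2.5032…
r ≈ ln(R0)/T = ln(3.825033…)/2.5032… = 0.53594… → 0.536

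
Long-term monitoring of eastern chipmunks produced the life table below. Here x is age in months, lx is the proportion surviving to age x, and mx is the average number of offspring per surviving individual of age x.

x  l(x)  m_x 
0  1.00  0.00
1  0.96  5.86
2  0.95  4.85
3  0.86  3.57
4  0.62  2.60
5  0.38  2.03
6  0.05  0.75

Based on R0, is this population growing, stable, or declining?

R0 = Σ lx·mx = 0 + 5.6256 + 4.6075 + 3.0702 + 1.612 + 0.7714 + 0.0375 = 15.7242
R0 > 1, so the population is growing.

growing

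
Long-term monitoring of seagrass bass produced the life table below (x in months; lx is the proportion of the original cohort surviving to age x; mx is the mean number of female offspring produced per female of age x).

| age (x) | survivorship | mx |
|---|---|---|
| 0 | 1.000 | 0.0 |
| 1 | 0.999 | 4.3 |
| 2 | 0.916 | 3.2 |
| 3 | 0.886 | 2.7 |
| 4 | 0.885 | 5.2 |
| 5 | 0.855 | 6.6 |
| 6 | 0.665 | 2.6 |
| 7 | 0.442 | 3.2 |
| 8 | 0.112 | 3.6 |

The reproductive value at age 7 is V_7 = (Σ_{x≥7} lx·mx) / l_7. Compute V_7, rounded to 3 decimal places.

lx·mx for x ≥ 7: 1.4144, 0.4032 → sum = 1.8176
V_7 = 1.8176 / l_7 = 1.8176 / 0.442 = 4.112217… → 4.112

4.112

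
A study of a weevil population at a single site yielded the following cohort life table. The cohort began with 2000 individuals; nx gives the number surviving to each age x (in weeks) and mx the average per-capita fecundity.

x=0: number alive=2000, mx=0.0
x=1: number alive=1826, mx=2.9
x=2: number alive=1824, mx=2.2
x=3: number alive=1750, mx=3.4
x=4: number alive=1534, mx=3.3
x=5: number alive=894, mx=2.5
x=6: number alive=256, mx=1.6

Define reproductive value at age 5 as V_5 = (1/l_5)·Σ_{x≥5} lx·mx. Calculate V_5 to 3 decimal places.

2.958

lx = nx/n0 = nx/2000: 1, 0.913, 0.912, 0.875, 0.767, 0.447, 0.128
lx·mx for x ≥ 5: 1.1175, 0.2048 → sum = 1.3223
V_5 = 1.3223 / l_5 = 1.3223 / 0.447 = 2.958166… → 2.958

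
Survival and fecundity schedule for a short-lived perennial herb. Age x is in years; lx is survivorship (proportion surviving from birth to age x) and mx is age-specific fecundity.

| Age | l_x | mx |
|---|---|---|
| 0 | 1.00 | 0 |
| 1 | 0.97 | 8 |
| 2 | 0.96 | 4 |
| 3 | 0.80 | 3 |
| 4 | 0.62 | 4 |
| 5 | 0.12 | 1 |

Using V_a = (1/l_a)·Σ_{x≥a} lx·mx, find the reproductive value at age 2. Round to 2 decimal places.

lx·mx for x ≥ 2: 3.84, 2.4, 2.48, 0.12 → sum = 8.84
V_2 = 8.84 / l_2 = 8.84 / 0.96 = 9.208333… → 9.21

9.21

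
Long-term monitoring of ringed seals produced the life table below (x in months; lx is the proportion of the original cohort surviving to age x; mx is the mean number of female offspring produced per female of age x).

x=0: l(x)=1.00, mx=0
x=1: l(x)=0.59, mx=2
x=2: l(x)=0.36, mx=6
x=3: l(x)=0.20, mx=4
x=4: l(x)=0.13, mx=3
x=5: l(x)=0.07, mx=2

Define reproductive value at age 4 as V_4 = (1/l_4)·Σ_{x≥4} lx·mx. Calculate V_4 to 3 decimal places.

4.077

lx·mx for x ≥ 4: 0.39, 0.14 → sum = 0.53
V_4 = 0.53 / l_4 = 0.53 / 0.13 = 4.076923… → 4.077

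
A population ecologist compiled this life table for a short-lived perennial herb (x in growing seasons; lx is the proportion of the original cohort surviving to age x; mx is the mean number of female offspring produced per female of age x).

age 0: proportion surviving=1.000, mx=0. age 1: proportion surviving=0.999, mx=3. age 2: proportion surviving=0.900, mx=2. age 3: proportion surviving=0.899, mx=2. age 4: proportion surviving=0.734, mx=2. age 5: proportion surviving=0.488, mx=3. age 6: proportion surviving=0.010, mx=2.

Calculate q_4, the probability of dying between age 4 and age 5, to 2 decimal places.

q_4 = (l_4 − l_5) / l_4 = (0.734 − 0.488) / 0.734
     = 0.246 / 0.734 = 0.33515… → 0.34

0.34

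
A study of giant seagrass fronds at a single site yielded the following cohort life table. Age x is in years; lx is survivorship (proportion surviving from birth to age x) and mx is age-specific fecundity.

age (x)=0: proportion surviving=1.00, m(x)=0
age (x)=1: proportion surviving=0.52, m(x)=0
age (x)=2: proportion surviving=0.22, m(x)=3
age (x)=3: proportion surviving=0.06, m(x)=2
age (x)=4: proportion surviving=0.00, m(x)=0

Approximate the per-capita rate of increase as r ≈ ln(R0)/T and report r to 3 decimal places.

-0.115

R0 = Σ lx·mx = 0 + 0 + 0.66 + 0.12 + 0 = 0.78
Σ x·lx·mx = 1.68; T = 1.68/0.78 = 2.15385…
r ≈ ln(R0)/T = ln(0.78)/2.15385… = -0.11536… → -0.115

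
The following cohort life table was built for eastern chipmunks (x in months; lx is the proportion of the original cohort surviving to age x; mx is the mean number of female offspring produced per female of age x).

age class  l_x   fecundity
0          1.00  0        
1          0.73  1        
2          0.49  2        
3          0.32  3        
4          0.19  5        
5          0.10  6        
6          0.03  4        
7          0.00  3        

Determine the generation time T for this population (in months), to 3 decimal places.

lx·mx: 0, 0.73, 0.98, 0.96, 0.95, 0.6, 0.12, 0 → R0 = 4.34
x·lx·mx: 0, 0.73, 1.96, 2.88, 3.8, 3, 0.72, 0 → Σ = 13.09
T = 13.09 / 4.34 = 3.016129… → 3.016

3.016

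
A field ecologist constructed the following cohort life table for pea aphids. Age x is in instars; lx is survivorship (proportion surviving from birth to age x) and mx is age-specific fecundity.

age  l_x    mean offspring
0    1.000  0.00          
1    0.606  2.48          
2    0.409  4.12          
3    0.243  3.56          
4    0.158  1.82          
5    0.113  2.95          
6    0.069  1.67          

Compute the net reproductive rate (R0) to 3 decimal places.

lx·mx by age: 0, 1.50288, 1.68508, 0.86508, 0.28756, 0.33335, 0.11523
R0 = Σ lx·mx = 4.78918 → 4.789

4.789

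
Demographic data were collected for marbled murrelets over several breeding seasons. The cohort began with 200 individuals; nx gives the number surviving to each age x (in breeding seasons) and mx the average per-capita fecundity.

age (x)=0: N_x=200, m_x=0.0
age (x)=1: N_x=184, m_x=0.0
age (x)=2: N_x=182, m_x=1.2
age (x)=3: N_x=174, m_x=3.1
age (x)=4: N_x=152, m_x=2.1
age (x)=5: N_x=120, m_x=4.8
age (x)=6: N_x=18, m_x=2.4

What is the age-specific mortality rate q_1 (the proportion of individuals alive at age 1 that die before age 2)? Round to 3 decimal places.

0.011

lx = nx/n0 = nx/200: 1, 0.92, 0.91, 0.87, 0.76, 0.6, 0.09
q_1 = (l_1 − l_2) / l_1 = (0.92 − 0.91) / 0.92
     = 0.01 / 0.92 = 0.01087… → 0.011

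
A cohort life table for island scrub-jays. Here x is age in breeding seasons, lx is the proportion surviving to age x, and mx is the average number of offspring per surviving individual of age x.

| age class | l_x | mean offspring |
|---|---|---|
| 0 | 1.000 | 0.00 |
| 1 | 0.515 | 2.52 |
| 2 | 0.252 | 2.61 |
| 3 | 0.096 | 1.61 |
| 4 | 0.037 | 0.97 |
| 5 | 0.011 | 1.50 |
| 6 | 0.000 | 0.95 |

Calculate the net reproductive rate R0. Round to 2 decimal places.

lx·mx by age: 0, 1.2978, 0.65772, 0.15456, 0.03589, 0.0165, 0
R0 = Σ lx·mx = 2.16247 → 2.16

2.16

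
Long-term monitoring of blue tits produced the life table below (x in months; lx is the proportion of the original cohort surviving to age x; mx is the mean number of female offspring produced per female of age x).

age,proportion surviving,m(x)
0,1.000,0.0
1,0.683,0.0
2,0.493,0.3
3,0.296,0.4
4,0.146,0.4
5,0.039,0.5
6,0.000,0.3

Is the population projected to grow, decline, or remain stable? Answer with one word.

R0 = Σ lx·mx = 0 + 0 + 0.1479 + 0.1184 + 0.0584 + 0.0195 + 0 = 0.3442
R0 < 1, so the population is declining.

declining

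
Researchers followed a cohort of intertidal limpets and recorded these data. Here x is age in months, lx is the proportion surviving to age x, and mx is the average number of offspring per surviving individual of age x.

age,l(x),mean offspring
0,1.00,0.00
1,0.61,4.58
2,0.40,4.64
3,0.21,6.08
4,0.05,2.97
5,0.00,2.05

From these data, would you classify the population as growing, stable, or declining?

growing

R0 = Σ lx·mx = 0 + 2.7938 + 1.856 + 1.2768 + 0.1485 + 0 = 6.0751
R0 > 1, so the population is growing.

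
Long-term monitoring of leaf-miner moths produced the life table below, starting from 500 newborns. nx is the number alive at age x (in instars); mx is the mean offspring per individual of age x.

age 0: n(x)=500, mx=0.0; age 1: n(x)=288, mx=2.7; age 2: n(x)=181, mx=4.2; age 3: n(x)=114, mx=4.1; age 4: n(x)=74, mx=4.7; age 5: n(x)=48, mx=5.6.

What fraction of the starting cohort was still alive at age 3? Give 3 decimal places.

l_3 = n_3/n_0 = 114/500 = 0.228 → 0.228

0.228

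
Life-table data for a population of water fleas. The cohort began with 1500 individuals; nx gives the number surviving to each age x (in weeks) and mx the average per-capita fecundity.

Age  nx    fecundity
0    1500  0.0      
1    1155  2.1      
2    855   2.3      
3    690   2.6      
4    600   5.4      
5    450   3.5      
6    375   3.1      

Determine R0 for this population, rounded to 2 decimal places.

8.11

lx = nx/n0 = nx/1500: 1, 0.77, 0.57, 0.46, 0.4, 0.3, 0.25
lx·mx by age: 0, 1.617, 1.311, 1.196, 2.16, 1.05, 0.775
R0 = Σ lx·mx = 8.109 → 8.11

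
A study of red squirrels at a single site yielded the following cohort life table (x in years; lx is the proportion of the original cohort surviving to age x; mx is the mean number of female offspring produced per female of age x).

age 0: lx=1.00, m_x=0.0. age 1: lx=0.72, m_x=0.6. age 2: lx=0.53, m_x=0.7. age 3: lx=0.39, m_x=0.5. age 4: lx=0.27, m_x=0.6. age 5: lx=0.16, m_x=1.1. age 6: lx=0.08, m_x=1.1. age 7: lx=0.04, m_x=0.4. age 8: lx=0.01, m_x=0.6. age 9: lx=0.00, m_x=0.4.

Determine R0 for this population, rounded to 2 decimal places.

1.45

lx·mx by age: 0, 0.432, 0.371, 0.195, 0.162, 0.176, 0.088, 0.016, 0.006, 0
R0 = Σ lx·mx = 1.446 → 1.45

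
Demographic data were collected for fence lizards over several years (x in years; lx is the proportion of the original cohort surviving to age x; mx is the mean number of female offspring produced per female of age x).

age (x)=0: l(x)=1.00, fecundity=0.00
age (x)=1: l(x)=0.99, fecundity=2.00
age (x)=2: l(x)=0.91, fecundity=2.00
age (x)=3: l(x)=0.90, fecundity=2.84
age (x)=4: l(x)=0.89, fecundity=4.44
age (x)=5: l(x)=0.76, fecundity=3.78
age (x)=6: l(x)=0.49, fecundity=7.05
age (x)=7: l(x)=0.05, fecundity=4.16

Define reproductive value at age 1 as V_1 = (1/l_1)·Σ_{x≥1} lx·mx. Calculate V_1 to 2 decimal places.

lx·mx for x ≥ 1: 1.98, 1.82, 2.556, 3.9516, 2.8728, 3.4545, 0.208 → sum = 16.8429
V_1 = 16.8429 / l_1 = 16.8429 / 0.99 = 17.01303… → 17.01

17.01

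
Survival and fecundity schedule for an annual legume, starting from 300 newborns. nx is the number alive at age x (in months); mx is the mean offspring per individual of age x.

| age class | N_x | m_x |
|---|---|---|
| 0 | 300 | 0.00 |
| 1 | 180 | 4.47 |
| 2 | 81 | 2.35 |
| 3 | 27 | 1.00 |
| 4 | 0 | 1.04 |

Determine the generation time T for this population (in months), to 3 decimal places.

1.239

lx = nx/n0 = nx/300: 1, 0.6, 0.27, 0.09, 0
lx·mx: 0, 2.682, 0.6345, 0.09, 0 → R0 = 3.4065
x·lx·mx: 0, 2.682, 1.269, 0.27, 0 → Σ = 4.221
T = 4.221 / 3.4065 = 1.239102… → 1.239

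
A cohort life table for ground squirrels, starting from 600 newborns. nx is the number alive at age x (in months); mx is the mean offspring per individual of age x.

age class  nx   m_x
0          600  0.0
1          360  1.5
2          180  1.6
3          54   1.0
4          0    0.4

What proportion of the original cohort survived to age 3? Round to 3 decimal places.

l_3 = n_3/n_0 = 54/600 = 0.09 → 0.090

0.090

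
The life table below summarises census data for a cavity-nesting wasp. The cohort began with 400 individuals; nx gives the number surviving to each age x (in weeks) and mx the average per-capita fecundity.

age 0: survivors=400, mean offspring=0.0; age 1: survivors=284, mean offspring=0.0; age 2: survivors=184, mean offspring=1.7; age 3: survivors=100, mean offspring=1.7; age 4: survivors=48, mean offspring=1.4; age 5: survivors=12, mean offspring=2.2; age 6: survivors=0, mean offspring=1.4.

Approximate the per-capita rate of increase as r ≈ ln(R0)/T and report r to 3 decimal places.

0.137

lx = nx/n0 = nx/400: 1, 0.71, 0.46, 0.25, 0.12, 0.03, 0
R0 = Σ lx·mx = 0 + 0 + 0.782 + 0.425 + 0.168 + 0.066 + 0 = 1.441
Σ x·lx·mx = 3.841; T = 3.841/1.441 = 2.66551…
r ≈ ln(R0)/T = ln(1.441)/2.66551… = 0.13706… → 0.137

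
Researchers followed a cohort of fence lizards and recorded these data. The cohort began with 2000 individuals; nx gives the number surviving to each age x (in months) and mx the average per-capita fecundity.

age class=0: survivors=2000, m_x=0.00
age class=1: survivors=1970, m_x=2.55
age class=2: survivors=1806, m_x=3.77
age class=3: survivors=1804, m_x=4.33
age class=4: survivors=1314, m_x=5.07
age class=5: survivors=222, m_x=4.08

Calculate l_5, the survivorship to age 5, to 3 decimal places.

0.111

l_5 = n_5/n_0 = 222/2000 = 0.111 → 0.111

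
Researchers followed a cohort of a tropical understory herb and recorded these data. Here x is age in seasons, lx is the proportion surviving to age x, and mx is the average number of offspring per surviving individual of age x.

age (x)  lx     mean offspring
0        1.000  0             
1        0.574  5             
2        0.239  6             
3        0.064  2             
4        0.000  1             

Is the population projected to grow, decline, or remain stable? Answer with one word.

R0 = Σ lx·mx = 0 + 2.87 + 1.434 + 0.128 + 0 = 4.432
R0 > 1, so the population is growing.

growing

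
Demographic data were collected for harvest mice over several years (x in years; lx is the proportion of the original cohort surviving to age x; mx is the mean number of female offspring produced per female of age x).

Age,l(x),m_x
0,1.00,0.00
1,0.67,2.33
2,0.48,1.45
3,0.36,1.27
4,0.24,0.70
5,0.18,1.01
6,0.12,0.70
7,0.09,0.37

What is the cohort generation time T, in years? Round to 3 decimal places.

lx·mx: 0, 1.5611, 0.696, 0.4572, 0.168, 0.1818, 0.084, 0.0333 → R0 = 3.1814
x·lx·mx: 0, 1.5611, 1.392, 1.3716, 0.672, 0.909, 0.504, 0.2331 → Σ = 6.6428
T = 6.6428 / 3.1814 = 2.088012… → 2.088

2.088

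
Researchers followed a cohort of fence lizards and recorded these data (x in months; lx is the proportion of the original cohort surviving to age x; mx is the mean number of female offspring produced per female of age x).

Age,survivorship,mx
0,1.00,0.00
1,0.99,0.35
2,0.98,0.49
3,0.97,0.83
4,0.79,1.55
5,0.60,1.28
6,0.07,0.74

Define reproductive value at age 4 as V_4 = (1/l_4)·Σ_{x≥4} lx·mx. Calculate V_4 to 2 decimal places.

2.59

lx·mx for x ≥ 4: 1.2245, 0.768, 0.0518 → sum = 2.0443
V_4 = 2.0443 / l_4 = 2.0443 / 0.79 = 2.587722… → 2.59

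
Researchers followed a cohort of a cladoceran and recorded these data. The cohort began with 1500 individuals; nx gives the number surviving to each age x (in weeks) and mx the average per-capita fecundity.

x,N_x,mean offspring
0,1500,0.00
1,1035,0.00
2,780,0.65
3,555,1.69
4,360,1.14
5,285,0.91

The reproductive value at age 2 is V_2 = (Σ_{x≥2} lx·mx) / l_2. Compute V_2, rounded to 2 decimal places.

lx = nx/n0 = nx/1500: 1, 0.69, 0.52, 0.37, 0.24, 0.19
lx·mx for x ≥ 2: 0.338, 0.6253, 0.2736, 0.1729 → sum = 1.4098
V_2 = 1.4098 / l_2 = 1.4098 / 0.52 = 2.711154… → 2.71

2.71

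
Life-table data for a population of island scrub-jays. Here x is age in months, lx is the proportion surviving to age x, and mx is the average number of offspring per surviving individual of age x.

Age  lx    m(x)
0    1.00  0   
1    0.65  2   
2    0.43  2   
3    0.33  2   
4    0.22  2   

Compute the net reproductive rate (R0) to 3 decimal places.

lx·mx by age: 0, 1.3, 0.86, 0.66, 0.44
R0 = Σ lx·mx = 3.26 → 3.260

3.260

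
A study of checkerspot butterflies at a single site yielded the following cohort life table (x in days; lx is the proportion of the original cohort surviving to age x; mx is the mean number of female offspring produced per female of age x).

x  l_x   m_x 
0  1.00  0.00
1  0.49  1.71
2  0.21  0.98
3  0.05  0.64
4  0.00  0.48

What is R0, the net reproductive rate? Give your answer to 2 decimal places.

1.08

lx·mx by age: 0, 0.8379, 0.2058, 0.032, 0
R0 = Σ lx·mx = 1.0757 → 1.08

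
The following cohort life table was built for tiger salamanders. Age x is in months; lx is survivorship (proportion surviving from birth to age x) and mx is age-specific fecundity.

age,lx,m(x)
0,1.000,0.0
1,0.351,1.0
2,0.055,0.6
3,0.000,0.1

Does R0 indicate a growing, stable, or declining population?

R0 = Σ lx·mx = 0 + 0.351 + 0.033 + 0 = 0.384
R0 < 1, so the population is declining.

declining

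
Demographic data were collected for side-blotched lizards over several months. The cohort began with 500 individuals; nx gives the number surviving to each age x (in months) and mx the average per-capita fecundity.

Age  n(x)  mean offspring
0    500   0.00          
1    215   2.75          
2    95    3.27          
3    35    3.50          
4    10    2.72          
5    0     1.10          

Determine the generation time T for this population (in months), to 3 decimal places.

1.606

lx = nx/n0 = nx/500: 1, 0.43, 0.19, 0.07, 0.02, 0
lx·mx: 0, 1.1825, 0.6213, 0.245, 0.0544, 0 → R0 = 2.1032
x·lx·mx: 0, 1.1825, 1.2426, 0.735, 0.2176, 0 → Σ = 3.3777
T = 3.3777 / 2.1032 = 1.605981… → 1.606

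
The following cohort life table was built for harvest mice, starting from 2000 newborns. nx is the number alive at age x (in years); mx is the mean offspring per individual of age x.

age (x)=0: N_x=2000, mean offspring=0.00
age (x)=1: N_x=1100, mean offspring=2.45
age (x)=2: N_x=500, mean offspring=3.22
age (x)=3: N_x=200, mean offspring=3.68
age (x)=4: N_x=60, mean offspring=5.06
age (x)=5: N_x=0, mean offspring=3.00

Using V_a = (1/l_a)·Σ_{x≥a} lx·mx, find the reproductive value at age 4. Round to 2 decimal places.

lx = nx/n0 = nx/2000: 1, 0.55, 0.25, 0.1, 0.03, 0
lx·mx for x ≥ 4: 0.1518, 0 → sum = 0.1518
V_4 = 0.1518 / l_4 = 0.1518 / 0.03 = 5.06 → 5.06

5.06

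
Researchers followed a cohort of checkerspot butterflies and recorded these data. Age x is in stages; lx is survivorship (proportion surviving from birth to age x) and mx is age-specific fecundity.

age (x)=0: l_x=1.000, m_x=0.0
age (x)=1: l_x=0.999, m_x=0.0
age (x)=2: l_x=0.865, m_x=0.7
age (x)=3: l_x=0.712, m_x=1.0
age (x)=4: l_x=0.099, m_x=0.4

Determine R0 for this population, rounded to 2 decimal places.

1.36

lx·mx by age: 0, 0, 0.6055, 0.712, 0.0396
R0 = Σ lx·mx = 1.3571 → 1.36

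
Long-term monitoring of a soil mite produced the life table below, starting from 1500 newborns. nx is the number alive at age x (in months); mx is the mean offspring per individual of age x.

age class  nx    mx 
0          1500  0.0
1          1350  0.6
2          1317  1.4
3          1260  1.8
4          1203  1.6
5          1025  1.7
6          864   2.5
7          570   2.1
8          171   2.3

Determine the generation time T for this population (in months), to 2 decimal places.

lx = nx/n0 = nx/1500: 1, 0.9, 0.878, 0.84, 0.802, 0.68333…, 0.576, 0.38, 0.114
lx·mx: 0, 0.54, 1.2292, 1.512, 1.2832, 1.161667…, 1.44, 0.798, 0.2622 → R0 = 8.226267…
x·lx·mx: 0, 0.54, 2.4584, 4.536, 5.1328, 5.808333…, 8.64, 5.586, 2.0976 → Σ = 34.799133…
T = 34.799133… / 8.226267… = 4.230246… → 4.23

4.23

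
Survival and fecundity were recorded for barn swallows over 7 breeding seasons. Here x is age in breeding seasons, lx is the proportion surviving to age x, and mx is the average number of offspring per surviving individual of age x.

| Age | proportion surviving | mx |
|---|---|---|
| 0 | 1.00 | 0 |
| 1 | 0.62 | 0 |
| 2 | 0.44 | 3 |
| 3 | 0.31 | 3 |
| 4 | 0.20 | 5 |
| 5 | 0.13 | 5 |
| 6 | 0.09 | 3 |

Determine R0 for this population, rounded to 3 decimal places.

4.170

lx·mx by age: 0, 0, 1.32, 0.93, 1, 0.65, 0.27
R0 = Σ lx·mx = 4.17 → 4.170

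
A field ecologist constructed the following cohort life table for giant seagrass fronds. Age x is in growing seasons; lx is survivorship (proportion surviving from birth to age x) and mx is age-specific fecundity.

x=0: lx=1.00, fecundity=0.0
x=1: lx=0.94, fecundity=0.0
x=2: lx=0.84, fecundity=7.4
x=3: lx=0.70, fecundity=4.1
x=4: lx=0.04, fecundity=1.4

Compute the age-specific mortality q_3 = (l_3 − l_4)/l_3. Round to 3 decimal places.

q_3 = (l_3 − l_4) / l_3 = (0.7 − 0.04) / 0.7
     = 0.66 / 0.7 = 0.942857… → 0.943

0.943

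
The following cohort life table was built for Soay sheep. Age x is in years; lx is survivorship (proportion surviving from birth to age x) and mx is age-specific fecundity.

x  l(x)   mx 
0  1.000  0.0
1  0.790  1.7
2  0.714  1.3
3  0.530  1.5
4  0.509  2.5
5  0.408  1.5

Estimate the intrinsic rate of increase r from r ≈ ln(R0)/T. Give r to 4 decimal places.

R0 = Σ lx·mx = 0 + 1.343 + 0.9282 + 0.795 + 1.2725 + 0.612 = 4.9507
Σ x·lx·mx = 13.7344; T = 13.7344/4.9507 = 2.77423…
r ≈ ln(R0)/T = ln(4.9507)/2.77423… = 0.576566… → 0.5766

0.5766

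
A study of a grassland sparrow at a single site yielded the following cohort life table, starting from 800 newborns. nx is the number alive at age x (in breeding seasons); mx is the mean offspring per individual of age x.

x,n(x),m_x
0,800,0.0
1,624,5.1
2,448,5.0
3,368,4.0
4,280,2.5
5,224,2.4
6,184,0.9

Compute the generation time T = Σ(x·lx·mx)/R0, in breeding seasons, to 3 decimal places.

lx = nx/n0 = nx/800: 1, 0.78, 0.56, 0.46, 0.35, 0.28, 0.23
lx·mx: 0, 3.978, 2.8, 1.84, 0.875, 0.672, 0.207 → R0 = 10.372
x·lx·mx: 0, 3.978, 5.6, 5.52, 3.5, 3.36, 1.242 → Σ = 23.2
T = 23.2 / 10.372 = 2.236791… → 2.237

2.237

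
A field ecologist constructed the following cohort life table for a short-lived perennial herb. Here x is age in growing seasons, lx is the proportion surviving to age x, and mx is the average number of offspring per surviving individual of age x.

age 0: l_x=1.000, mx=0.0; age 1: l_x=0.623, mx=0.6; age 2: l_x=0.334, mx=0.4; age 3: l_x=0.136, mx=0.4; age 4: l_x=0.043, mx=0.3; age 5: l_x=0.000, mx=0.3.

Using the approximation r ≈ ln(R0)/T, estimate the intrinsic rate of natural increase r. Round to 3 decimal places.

R0 = Σ lx·mx = 0 + 0.3738 + 0.1336 + 0.0544 + 0.0129 + 0 = 0.5747
Σ x·lx·mx = 0.8558; T = 0.8558/0.5747 = 1.48912…
r ≈ ln(R0)/T = ln(0.5747)/1.48912… = -0.37197… → -0.372

-0.372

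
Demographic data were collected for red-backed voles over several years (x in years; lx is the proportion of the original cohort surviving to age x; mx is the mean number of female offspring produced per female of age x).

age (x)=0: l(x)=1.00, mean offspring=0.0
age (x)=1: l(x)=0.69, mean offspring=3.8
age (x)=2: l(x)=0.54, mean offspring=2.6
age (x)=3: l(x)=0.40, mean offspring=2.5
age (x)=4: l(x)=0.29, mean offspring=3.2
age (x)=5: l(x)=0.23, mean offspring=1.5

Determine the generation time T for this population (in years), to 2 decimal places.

lx·mx: 0, 2.622, 1.404, 1, 0.928, 0.345 → R0 = 6.299
x·lx·mx: 0, 2.622, 2.808, 3, 3.712, 1.725 → Σ = 13.867
T = 13.867 / 6.299 = 2.201461… → 2.20

2.20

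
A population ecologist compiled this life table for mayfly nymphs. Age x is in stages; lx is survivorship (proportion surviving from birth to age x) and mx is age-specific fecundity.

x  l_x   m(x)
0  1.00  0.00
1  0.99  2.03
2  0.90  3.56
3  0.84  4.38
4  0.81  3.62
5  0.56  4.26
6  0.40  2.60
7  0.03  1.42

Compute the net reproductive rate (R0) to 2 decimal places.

15.29

lx·mx by age: 0, 2.0097, 3.204, 3.6792, 2.9322, 2.3856, 1.04, 0.0426
R0 = Σ lx·mx = 15.2933 → 15.29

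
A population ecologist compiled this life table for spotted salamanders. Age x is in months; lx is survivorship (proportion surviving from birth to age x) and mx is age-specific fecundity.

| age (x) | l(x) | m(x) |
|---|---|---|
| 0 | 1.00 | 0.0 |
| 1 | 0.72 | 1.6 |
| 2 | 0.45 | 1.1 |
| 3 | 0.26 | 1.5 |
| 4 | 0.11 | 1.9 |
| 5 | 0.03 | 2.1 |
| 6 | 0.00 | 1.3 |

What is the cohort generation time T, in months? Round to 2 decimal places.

lx·mx: 0, 1.152, 0.495, 0.39, 0.209, 0.063, 0 → R0 = 2.309
x·lx·mx: 0, 1.152, 0.99, 1.17, 0.836, 0.315, 0 → Σ = 4.463
T = 4.463 / 2.309 = 1.932871… → 1.93

1.93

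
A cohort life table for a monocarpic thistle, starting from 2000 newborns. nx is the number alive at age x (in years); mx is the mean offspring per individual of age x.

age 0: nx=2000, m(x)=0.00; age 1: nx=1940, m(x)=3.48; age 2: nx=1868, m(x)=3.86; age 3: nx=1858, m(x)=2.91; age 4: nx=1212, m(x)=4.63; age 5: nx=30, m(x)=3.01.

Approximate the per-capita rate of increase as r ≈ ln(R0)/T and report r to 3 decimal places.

1.051

lx = nx/n0 = nx/2000: 1, 0.97, 0.934, 0.929, 0.606, 0.015
R0 = Σ lx·mx = 0 + 3.3756 + 3.60524 + 2.70339 + 2.80578 + 0.04515 = 12.53516
Σ x·lx·mx = 30.14512; T = 30.14512/12.53516 = 2.40485…
r ≈ ln(R0)/T = ln(12.53516)/2.40485… = 1.05143… → 1.051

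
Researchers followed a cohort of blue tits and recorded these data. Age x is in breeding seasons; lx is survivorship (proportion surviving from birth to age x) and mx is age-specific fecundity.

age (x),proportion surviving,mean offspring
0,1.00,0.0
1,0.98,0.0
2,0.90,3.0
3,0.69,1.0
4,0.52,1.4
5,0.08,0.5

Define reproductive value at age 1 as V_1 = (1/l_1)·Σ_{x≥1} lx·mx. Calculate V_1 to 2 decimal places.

4.24

lx·mx for x ≥ 1: 0, 2.7, 0.69, 0.728, 0.04 → sum = 4.158
V_1 = 4.158 / l_1 = 4.158 / 0.98 = 4.242857… → 4.24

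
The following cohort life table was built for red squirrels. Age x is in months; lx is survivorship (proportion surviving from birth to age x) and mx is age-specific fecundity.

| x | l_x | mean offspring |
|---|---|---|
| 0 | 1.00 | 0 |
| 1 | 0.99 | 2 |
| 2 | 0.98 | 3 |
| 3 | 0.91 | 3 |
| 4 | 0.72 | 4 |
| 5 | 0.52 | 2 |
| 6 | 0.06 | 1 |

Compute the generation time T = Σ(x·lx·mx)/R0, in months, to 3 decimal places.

lx·mx: 0, 1.98, 2.94, 2.73, 2.88, 1.04, 0.06 → R0 = 11.63
x·lx·mx: 0, 1.98, 5.88, 8.19, 11.52, 5.2, 0.36 → Σ = 33.13
T = 33.13 / 11.63 = 2.848667… → 2.849

2.849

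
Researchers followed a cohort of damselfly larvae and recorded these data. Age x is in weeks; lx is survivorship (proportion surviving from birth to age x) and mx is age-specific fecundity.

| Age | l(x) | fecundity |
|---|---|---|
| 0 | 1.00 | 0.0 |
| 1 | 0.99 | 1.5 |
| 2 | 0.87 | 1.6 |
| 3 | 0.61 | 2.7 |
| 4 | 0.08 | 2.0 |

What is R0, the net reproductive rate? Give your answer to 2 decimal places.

4.68

lx·mx by age: 0, 1.485, 1.392, 1.647, 0.16
R0 = Σ lx·mx = 4.684 → 4.68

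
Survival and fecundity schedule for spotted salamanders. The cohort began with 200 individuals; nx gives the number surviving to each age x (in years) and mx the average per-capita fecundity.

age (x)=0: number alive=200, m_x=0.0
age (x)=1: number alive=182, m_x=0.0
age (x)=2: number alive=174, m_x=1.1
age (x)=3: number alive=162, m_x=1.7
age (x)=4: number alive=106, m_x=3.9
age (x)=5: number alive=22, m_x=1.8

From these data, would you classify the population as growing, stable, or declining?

lx = nx/n0 = nx/200: 1, 0.91, 0.87, 0.81, 0.53, 0.11
R0 = Σ lx·mx = 0 + 0 + 0.957 + 1.377 + 2.067 + 0.198 = 4.599
R0 > 1, so the population is growing.

growing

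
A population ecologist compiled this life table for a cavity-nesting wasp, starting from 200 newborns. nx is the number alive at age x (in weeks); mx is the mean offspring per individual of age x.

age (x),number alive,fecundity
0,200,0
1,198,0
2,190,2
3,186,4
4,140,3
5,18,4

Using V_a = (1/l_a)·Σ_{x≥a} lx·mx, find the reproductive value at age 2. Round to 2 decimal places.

lx = nx/n0 = nx/200: 1, 0.99, 0.95, 0.93, 0.7, 0.09
lx·mx for x ≥ 2: 1.9, 3.72, 2.1, 0.36 → sum = 8.08
V_2 = 8.08 / l_2 = 8.08 / 0.95 = 8.505263… → 8.51

8.51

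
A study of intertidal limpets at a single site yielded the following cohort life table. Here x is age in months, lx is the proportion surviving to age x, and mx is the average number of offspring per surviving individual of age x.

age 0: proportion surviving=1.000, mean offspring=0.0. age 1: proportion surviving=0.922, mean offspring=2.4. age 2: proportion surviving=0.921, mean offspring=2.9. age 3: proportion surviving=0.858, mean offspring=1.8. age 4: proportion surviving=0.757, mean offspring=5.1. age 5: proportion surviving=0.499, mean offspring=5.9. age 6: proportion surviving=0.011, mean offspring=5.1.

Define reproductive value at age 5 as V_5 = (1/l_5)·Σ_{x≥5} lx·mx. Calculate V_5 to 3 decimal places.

lx·mx for x ≥ 5: 2.9441, 0.0561 → sum = 3.0002
V_5 = 3.0002 / l_5 = 3.0002 / 0.499 = 6.012425… → 6.012

6.012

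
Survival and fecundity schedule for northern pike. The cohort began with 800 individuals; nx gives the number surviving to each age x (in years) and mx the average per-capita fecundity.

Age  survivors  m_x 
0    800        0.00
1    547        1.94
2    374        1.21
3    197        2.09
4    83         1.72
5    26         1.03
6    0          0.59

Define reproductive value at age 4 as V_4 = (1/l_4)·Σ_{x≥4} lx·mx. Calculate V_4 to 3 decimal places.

lx = nx/n0 = nx/800: 1, 0.68375, 0.4675, 0.24625, 0.10375, 0.0325, 0
lx·mx for x ≥ 4: 0.17845…, 0.033475, 0 → sum = 0.211925…
V_4 = 0.211925… / l_4 = 0.211925… / 0.10375 = 2.042651… → 2.043

2.043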